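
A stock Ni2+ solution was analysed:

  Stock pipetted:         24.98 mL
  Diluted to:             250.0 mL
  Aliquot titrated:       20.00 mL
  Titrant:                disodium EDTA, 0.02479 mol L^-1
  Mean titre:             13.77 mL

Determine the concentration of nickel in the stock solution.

0.1708 mol/L

Ni^2+ + EDTA^4- → [Ni(EDTA)]^2-
n(EDTA) = 0.01377 × 0.02479 = 3.414 × 10^-4 mol
n(Ni2+) in the aliquot = 3.414 × 10^-4 mol (1:1 ratio)
[Ni2+]_dilute = 3.414 × 10^-4 / 0.02000 = 0.01707 mol/L
Dilution factor = 250.0 / 24.98 = 10.01
[Ni2+]_stock = 0.01707 × 10.01 = 0.1708 mol/L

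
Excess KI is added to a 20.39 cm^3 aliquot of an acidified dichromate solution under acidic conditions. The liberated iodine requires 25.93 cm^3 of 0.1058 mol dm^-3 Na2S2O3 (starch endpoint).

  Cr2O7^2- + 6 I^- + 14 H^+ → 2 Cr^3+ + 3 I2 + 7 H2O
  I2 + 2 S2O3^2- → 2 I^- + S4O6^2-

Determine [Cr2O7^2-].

n(S2O3^2-) = 0.02593 × 0.1058 = 2.743 × 10^-3 mol
n(I2) = n(S2O3^2-)/2 = 1.372 × 10^-3 mol
From the 1:3 ratio, n(Cr2O7^2-) in the aliquot = 1/3 × 1.372 × 10^-3 = 4.572 × 10^-4 mol
[Cr2O7^2-] = 4.572 × 10^-4 / 0.02039 = 0.02242 mol/L

0.02242 mol/L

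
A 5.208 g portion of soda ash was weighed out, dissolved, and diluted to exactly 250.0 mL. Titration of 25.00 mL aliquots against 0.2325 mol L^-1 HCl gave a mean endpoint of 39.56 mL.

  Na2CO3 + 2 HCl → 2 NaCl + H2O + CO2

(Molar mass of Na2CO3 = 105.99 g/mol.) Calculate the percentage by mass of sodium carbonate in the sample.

93.59 %

n(HCl) per titration = 0.03956 × 0.2325 = 9.198 × 10^-3 mol
From the 1:2 ratio, n(Na2CO3) in each aliquot = 1/2 × 9.198 × 10^-3 = 4.599 × 10^-3 mol
n(Na2CO3) in the whole flask = 4.599 × 10^-3 × 250.0/25.00 = 0.04599 mol
mass of Na2CO3 = 0.04599 × 105.99 = 4.874 g
% Na2CO3 = 4.874 / 5.208 × 100 = 93.59 %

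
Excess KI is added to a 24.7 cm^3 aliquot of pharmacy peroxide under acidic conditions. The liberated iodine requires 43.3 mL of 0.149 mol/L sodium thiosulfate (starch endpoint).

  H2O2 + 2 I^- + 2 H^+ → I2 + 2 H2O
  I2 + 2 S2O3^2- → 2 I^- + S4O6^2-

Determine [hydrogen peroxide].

0.131 mol/L

n(S2O3^2-) = 0.0433 × 0.149 = 6.45 × 10^-3 mol
n(I2) = n(S2O3^2-)/2 = 3.23 × 10^-3 mol
n(H2O2) in the aliquot = 3.23 × 10^-3 mol (1:1 ratio)
[H2O2] = 3.23 × 10^-3 / 0.0247 = 0.131 mol/L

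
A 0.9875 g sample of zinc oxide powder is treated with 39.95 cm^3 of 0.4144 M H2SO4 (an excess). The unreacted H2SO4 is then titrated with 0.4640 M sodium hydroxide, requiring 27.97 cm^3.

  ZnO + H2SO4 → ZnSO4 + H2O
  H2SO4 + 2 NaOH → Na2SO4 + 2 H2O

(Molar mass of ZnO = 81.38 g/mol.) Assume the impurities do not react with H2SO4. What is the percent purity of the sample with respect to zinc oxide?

82.96 %

n(H2SO4) added = 0.03995 × 0.4144 = 0.01656 mol
n(NaOH) used in back-titration = 0.02797 × 0.4640 = 0.01298 mol
From the 1:2 ratio, n(H2SO4) left over = 1/2 × 0.01298 = 6.489 × 10^-3 mol
n(H2SO4) consumed by analyte = 0.01656 − 6.489 × 10^-3 = 0.01007 mol
n(ZnO) = 0.01007 mol (1:1 ratio)
mass of ZnO = 0.01007 × 81.38 = 0.8192 g
% ZnO = 0.8192 / 0.9875 × 100 = 82.96 %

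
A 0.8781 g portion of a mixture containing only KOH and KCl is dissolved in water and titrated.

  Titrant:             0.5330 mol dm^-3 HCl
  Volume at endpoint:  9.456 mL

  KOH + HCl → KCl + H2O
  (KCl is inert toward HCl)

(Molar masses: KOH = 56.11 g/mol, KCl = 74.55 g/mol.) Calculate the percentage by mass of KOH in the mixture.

32.21 %

n(HCl) = 0.009456 × 0.5330 = 5.040 × 10^-3 mol
Let x = n(KOH), y = n(KCl).
Titrant: 1x = 5.040 × 10^-3;  mass: 56.11x + 74.55y = 0.8781
Solving, x = 5.040 × 10^-3 mol, y = 7.985 × 10^-3 mol
mass of KOH = 5.040 × 10^-3 × 56.11 = 0.2828 g
% KOH = 0.2828 / 0.8781 × 100 = 32.21 %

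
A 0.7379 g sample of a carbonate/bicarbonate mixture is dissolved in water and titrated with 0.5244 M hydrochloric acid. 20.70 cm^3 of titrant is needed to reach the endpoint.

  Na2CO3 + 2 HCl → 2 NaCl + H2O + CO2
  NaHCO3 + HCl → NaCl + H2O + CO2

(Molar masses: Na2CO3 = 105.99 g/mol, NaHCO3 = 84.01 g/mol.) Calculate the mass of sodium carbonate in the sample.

n(HCl) = 0.02070 × 0.5244 = 0.01086 mol
Let x = n(Na2CO3), y = n(NaHCO3).
Titrant: 2x + 1y = 0.01086;  mass: 105.99x + 84.01y = 0.7379
Solving, x = 2.806 × 10^-3 mol, y = 5.244 × 10^-3 mol
mass of Na2CO3 = 2.806 × 10^-3 × 105.99 = 0.2974 g

0.2974 g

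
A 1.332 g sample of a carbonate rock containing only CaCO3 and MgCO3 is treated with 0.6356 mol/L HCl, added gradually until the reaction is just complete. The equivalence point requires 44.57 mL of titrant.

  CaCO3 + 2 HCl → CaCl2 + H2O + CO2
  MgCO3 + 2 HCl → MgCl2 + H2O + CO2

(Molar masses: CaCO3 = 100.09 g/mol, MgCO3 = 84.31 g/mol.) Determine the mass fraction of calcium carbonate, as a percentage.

65.62 %

n(HCl) = 0.04457 × 0.6356 = 0.02833 mol
Let x = n(CaCO3), y = n(MgCO3).
Titrant: 2x + 2y = 0.02833;  mass: 100.09x + 84.31y = 1.332
Solving, x = 8.733 × 10^-3 mol, y = 5.432 × 10^-3 mol
mass of CaCO3 = 8.733 × 10^-3 × 100.09 = 0.8741 g
% CaCO3 = 0.8741 / 1.332 × 100 = 65.62 %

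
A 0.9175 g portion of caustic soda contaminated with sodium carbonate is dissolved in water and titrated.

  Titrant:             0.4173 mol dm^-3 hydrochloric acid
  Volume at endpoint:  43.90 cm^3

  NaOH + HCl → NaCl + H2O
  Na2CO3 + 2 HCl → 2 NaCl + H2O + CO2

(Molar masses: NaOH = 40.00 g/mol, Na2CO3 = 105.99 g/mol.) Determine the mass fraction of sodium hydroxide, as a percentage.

n(HCl) = 0.04390 × 0.4173 = 0.01832 mol
Let x = n(NaOH), y = n(Na2CO3).
Titrant: 1x + 2y = 0.01832;  mass: 40.00x + 105.99y = 0.9175
Solving, x = 4.105 × 10^-3 mol, y = 7.107 × 10^-3 mol
mass of NaOH = 4.105 × 10^-3 × 40.00 = 0.1642 g
% NaOH = 0.1642 / 0.9175 × 100 = 17.90 %

17.90 %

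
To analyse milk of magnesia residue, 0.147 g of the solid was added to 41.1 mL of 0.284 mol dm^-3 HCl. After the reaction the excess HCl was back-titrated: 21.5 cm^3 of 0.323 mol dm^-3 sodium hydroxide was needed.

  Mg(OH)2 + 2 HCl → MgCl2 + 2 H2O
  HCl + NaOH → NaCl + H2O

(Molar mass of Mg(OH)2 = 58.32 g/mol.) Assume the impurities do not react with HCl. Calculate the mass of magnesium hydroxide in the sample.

n(HCl) added = 0.0411 × 0.284 = 0.0117 mol
n(NaOH) used in back-titration = 0.0215 × 0.323 = 6.94 × 10^-3 mol
n(HCl) left over = 6.94 × 10^-3 mol (1:1 ratio)
n(HCl) consumed by analyte = 0.0117 − 6.94 × 10^-3 = 4.73 × 10^-3 mol
From the 1:2 ratio, n(Mg(OH)2) = 1/2 × 4.73 × 10^-3 = 2.36 × 10^-3 mol
mass of Mg(OH)2 = 2.36 × 10^-3 × 58.32 = 0.138 g

0.138 g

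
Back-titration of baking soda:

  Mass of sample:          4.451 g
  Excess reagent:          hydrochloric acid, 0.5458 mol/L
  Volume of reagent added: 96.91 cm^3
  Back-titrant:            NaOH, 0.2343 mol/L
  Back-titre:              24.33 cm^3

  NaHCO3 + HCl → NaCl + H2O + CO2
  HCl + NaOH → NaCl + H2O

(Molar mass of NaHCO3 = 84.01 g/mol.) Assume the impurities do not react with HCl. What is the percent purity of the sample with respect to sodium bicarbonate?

89.07 %

n(HCl) added = 0.09691 × 0.5458 = 0.05289 mol
n(NaOH) used in back-titration = 0.02433 × 0.2343 = 5.701 × 10^-3 mol
n(HCl) left over = 5.701 × 10^-3 mol (1:1 ratio)
n(HCl) consumed by analyte = 0.05289 − 5.701 × 10^-3 = 0.04719 mol
n(NaHCO3) = 0.04719 mol (1:1 ratio)
mass of NaHCO3 = 0.04719 × 84.01 = 3.965 g
% NaHCO3 = 3.965 / 4.451 × 100 = 89.07 %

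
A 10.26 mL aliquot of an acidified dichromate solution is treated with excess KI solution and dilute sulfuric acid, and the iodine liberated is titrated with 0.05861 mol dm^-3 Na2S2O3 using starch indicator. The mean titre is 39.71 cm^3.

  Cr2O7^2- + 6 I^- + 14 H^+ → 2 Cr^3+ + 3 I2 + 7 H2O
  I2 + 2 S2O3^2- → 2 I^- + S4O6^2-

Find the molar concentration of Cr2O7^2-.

0.03781 mol/L

n(S2O3^2-) = 0.03971 × 0.05861 = 2.327 × 10^-3 mol
n(I2) = n(S2O3^2-)/2 = 1.164 × 10^-3 mol
From the 1:3 ratio, n(Cr2O7^2-) in the aliquot = 1/3 × 1.164 × 10^-3 = 3.879 × 10^-4 mol
[Cr2O7^2-] = 3.879 × 10^-4 / 0.01026 = 0.03781 mol/L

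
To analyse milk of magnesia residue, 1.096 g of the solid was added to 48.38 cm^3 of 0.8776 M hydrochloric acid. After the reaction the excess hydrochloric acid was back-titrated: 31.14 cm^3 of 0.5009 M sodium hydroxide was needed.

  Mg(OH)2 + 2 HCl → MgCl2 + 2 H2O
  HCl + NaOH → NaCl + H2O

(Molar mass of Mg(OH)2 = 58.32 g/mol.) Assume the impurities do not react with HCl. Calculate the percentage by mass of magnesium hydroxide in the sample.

n(HCl) added = 0.04838 × 0.8776 = 0.04246 mol
n(NaOH) used in back-titration = 0.03114 × 0.5009 = 0.01560 mol
n(HCl) left over = 0.01560 mol (1:1 ratio)
n(HCl) consumed by analyte = 0.04246 − 0.01560 = 0.02686 mol
From the 1:2 ratio, n(Mg(OH)2) = 1/2 × 0.02686 = 0.01343 mol
mass of Mg(OH)2 = 0.01343 × 58.32 = 0.7832 g
% Mg(OH)2 = 0.7832 / 1.096 × 100 = 71.46 %

71.46 %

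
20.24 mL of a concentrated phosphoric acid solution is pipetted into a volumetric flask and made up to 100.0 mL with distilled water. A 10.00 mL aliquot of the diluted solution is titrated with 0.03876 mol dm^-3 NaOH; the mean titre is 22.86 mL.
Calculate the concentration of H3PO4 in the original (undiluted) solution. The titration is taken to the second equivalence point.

0.2189 mol/L

H3PO4 + 2 NaOH → Na2HPO4 + 2 H2O
n(NaOH) = 0.02286 × 0.03876 = 8.861 × 10^-4 mol
From the 1:2 ratio, n(H3PO4) in the aliquot = 1/2 × 8.861 × 10^-4 = 4.430 × 10^-4 mol
[H3PO4]_dilute = 4.430 × 10^-4 / 0.01000 = 0.04430 mol/L
Dilution factor = 100.0 / 20.24 = 4.941
[H3PO4]_stock = 0.04430 × 4.941 = 0.2189 mol/L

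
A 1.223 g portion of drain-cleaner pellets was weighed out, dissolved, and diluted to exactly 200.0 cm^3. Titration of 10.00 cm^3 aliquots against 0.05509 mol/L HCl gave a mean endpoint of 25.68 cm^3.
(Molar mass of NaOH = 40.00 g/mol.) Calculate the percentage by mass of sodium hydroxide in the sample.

92.54 %

NaOH + HCl → NaCl + H2O
n(HCl) per titration = 0.02568 × 0.05509 = 1.415 × 10^-3 mol
n(NaOH) in each aliquot = 1.415 × 10^-3 mol (1:1 ratio)
n(NaOH) in the whole flask = 1.415 × 10^-3 × 200.0/10.00 = 0.02829 mol
mass of NaOH = 0.02829 × 40.00 = 1.132 g
% NaOH = 1.132 / 1.223 × 100 = 92.54 %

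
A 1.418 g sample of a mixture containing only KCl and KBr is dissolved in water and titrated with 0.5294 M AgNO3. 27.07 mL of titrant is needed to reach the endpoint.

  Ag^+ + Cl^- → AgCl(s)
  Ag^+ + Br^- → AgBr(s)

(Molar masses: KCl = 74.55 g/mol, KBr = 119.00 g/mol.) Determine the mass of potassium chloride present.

n(AgNO3) = 0.02707 × 0.5294 = 0.01433 mol
Let x = n(KCl), y = n(KBr).
Titrant: 1x + 1y = 0.01433;  mass: 74.55x + 119.00y = 1.418
Solving, x = 6.465 × 10^-3 mol, y = 7.866 × 10^-3 mol
mass of KCl = 6.465 × 10^-3 × 74.55 = 0.4820 g

0.4820 g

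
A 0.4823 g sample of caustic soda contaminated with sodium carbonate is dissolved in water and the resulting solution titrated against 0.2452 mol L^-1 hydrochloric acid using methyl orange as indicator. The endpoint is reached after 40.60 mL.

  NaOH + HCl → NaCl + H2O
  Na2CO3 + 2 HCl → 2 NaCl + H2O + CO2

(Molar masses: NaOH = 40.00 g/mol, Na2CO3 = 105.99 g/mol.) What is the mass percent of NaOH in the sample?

28.89 %

n(HCl) = 0.04060 × 0.2452 = 9.955 × 10^-3 mol
Let x = n(NaOH), y = n(Na2CO3).
Titrant: 1x + 2y = 9.955 × 10^-3;  mass: 40.00x + 105.99y = 0.4823
Solving, x = 3.484 × 10^-3 mol, y = 3.236 × 10^-3 mol
mass of NaOH = 3.484 × 10^-3 × 40.00 = 0.1394 g
% NaOH = 0.1394 / 0.4823 × 100 = 28.89 %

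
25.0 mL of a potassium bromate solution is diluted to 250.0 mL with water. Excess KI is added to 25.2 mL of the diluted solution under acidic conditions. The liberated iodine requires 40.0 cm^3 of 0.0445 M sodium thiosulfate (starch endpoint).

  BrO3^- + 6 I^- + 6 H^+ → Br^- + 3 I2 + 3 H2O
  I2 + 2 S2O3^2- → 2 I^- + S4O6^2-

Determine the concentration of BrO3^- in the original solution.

n(S2O3^2-) = 0.0400 × 0.0445 = 1.78 × 10^-3 mol
n(I2) = n(S2O3^2-)/2 = 8.90 × 10^-4 mol
From the 1:3 ratio, n(BrO3^-) in the aliquot = 1/3 × 8.90 × 10^-4 = 2.97 × 10^-4 mol
[BrO3^-]_dilute = 2.97 × 10^-4 / 0.0252 = 0.0118 mol/L
[BrO3^-]_original = 0.0118 × 250.0/25.0 = 0.118 mol/L

0.118 M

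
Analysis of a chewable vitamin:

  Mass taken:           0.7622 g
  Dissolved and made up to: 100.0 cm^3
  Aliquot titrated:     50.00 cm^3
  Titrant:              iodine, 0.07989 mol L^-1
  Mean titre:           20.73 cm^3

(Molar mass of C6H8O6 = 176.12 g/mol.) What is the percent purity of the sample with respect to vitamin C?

76.54 %

C6H8O6 + I2 → C6H6O6 + 2 HI
n(I2) per titration = 0.02073 × 0.07989 = 1.656 × 10^-3 mol
n(C6H8O6) in each aliquot = 1.656 × 10^-3 mol (1:1 ratio)
n(C6H8O6) in the whole flask = 1.656 × 10^-3 × 100.0/50.00 = 3.312 × 10^-3 mol
mass of C6H8O6 = 3.312 × 10^-3 × 176.12 = 0.5834 g
% C6H8O6 = 0.5834 / 0.7622 × 100 = 76.54 %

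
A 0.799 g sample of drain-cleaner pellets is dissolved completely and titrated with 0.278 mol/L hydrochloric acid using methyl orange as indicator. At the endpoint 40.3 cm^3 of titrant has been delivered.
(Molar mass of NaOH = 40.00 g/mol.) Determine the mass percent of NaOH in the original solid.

56.1 %

NaOH + HCl → NaCl + H2O
n(HCl) = 0.0403 L × 0.278 mol/L = 0.0112 mol
n(NaOH) = 0.0112 mol (1:1 ratio)
mass of NaOH = 0.0112 × 40.00 g/mol = 0.448 g
% NaOH = 0.448 / 0.799 × 100 = 56.1 %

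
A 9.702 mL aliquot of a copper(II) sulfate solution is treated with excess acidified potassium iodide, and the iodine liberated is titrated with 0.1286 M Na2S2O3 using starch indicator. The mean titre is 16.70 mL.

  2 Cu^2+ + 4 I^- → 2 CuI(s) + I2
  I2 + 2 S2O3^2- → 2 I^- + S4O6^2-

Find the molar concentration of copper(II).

0.2214 M

n(S2O3^2-) = 0.01670 × 0.1286 = 2.148 × 10^-3 mol
n(I2) = n(S2O3^2-)/2 = 1.074 × 10^-3 mol
From the 2:1 ratio, n(Cu2+) in the aliquot = 2/1 × 1.074 × 10^-3 = 2.148 × 10^-3 mol
[Cu2+] = 2.148 × 10^-3 / 0.009702 = 0.2214 mol/L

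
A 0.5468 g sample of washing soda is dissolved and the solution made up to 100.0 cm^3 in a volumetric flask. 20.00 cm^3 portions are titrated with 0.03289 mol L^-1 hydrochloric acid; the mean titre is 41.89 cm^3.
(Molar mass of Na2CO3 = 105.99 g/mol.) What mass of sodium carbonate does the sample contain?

Na2CO3 + 2 HCl → 2 NaCl + H2O + CO2
n(HCl) per titration = 0.04189 × 0.03289 = 1.378 × 10^-3 mol
From the 1:2 ratio, n(Na2CO3) in each aliquot = 1/2 × 1.378 × 10^-3 = 6.889 × 10^-4 mol
n(Na2CO3) in the whole flask = 6.889 × 10^-4 × 100.0/20.00 = 3.444 × 10^-3 mol
mass of Na2CO3 = 3.444 × 10^-3 × 105.99 = 0.3651 g

0.3651 g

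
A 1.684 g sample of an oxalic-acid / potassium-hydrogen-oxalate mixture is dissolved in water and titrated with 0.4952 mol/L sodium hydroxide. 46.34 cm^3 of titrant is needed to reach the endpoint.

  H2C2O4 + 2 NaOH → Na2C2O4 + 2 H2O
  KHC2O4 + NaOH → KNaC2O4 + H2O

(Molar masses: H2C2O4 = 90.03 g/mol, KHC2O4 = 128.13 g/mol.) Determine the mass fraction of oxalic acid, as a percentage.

40.40 %

n(NaOH) = 0.04634 × 0.4952 = 0.02295 mol
Let x = n(H2C2O4), y = n(KHC2O4).
Titrant: 2x + 1y = 0.02295;  mass: 90.03x + 128.13y = 1.684
Solving, x = 7.557 × 10^-3 mol, y = 7.833 × 10^-3 mol
mass of H2C2O4 = 7.557 × 10^-3 × 90.03 = 0.6804 g
% H2C2O4 = 0.6804 / 1.684 × 100 = 40.40 %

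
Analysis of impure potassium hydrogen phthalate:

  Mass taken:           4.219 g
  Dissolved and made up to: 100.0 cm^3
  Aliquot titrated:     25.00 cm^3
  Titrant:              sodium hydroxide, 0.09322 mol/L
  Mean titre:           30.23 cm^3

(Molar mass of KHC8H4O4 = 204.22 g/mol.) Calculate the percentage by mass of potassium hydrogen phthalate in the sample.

KHC8H4O4 + NaOH → KNaC8H4O4 + H2O
n(NaOH) per titration = 0.03023 × 0.09322 = 2.818 × 10^-3 mol
n(KHC8H4O4) in each aliquot = 2.818 × 10^-3 mol (1:1 ratio)
n(KHC8H4O4) in the whole flask = 2.818 × 10^-3 × 100.0/25.00 = 0.01127 mol
mass of KHC8H4O4 = 0.01127 × 204.22 = 2.302 g
% KHC8H4O4 = 2.302 / 4.219 × 100 = 54.56 %

54.56 %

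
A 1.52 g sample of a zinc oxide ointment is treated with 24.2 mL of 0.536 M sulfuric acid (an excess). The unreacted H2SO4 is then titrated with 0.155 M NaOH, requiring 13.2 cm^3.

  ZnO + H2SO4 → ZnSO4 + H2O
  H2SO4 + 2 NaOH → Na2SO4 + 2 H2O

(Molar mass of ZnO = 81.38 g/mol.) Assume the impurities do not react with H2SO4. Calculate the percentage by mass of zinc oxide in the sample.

64.0 %

n(H2SO4) added = 0.0242 × 0.536 = 0.0130 mol
n(NaOH) used in back-titration = 0.0132 × 0.155 = 2.05 × 10^-3 mol
From the 1:2 ratio, n(H2SO4) left over = 1/2 × 2.05 × 10^-3 = 1.02 × 10^-3 mol
n(H2SO4) consumed by analyte = 0.0130 − 1.02 × 10^-3 = 0.0119 mol
n(ZnO) = 0.0119 mol (1:1 ratio)
mass of ZnO = 0.0119 × 81.38 = 0.972 g
% ZnO = 0.972 / 1.52 × 100 = 64.0 %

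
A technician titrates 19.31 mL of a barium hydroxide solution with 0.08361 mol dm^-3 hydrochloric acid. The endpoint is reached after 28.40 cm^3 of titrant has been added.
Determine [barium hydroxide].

Ba(OH)2 + 2 HCl → BaCl2 + 2 H2O
n(HCl) = 0.02840 L × 0.08361 mol/L = 2.375 × 10^-3 mol
From the 1:2 mole ratio, n(Ba(OH)2) = 1/2 × 2.375 × 10^-3 = 1.187 × 10^-3 mol
[Ba(OH)2] = 1.187 × 10^-3 mol / 0.01931 L = 0.06148 mol/L

0.06148 mol/L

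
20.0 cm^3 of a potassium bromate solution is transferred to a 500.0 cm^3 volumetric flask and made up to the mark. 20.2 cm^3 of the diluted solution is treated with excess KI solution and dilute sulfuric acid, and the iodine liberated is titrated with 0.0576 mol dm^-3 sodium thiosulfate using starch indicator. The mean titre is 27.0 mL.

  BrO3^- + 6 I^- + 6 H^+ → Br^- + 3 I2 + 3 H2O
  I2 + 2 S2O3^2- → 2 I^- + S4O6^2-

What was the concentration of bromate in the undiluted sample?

n(S2O3^2-) = 0.0270 × 0.0576 = 1.56 × 10^-3 mol
n(I2) = n(S2O3^2-)/2 = 7.78 × 10^-4 mol
From the 1:3 ratio, n(BrO3^-) in the aliquot = 1/3 × 7.78 × 10^-4 = 2.59 × 10^-4 mol
[BrO3^-]_dilute = 2.59 × 10^-4 / 0.0202 = 0.0128 mol/L
[BrO3^-]_original = 0.0128 × 500.0/20.0 = 0.321 mol/L

0.321 mol/L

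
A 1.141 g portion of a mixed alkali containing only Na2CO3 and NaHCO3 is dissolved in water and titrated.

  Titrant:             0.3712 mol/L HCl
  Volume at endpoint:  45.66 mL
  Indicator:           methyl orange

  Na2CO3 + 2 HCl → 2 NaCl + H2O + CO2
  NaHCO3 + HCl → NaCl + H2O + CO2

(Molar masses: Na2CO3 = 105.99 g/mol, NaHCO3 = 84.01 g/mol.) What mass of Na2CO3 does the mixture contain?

0.4834 g

n(HCl) = 0.04566 × 0.3712 = 0.01695 mol
Let x = n(Na2CO3), y = n(NaHCO3).
Titrant: 2x + 1y = 0.01695;  mass: 105.99x + 84.01y = 1.141
Solving, x = 4.560 × 10^-3 mol, y = 7.828 × 10^-3 mol
mass of Na2CO3 = 4.560 × 10^-3 × 105.99 = 0.4834 g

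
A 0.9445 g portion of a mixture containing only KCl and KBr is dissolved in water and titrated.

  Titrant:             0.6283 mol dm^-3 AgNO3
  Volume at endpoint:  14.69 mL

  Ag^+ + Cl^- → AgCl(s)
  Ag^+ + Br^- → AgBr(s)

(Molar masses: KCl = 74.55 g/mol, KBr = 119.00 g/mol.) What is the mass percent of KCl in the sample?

27.32 %

n(AgNO3) = 0.01469 × 0.6283 = 9.230 × 10^-3 mol
Let x = n(KCl), y = n(KBr).
Titrant: 1x + 1y = 9.230 × 10^-3;  mass: 74.55x + 119.00y = 0.9445
Solving, x = 3.461 × 10^-3 mol, y = 5.769 × 10^-3 mol
mass of KCl = 3.461 × 10^-3 × 74.55 = 0.2580 g
% KCl = 0.2580 / 0.9445 × 100 = 27.32 %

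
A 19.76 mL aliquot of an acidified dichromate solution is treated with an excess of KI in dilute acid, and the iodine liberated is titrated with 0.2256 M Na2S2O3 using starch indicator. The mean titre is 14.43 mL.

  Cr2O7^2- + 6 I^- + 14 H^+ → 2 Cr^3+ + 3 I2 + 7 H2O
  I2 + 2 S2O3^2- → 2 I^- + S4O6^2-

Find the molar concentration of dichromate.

0.02746 M

n(S2O3^2-) = 0.01443 × 0.2256 = 3.255 × 10^-3 mol
n(I2) = n(S2O3^2-)/2 = 1.628 × 10^-3 mol
From the 1:3 ratio, n(Cr2O7^2-) in the aliquot = 1/3 × 1.628 × 10^-3 = 5.426 × 10^-4 mol
[Cr2O7^2-] = 5.426 × 10^-4 / 0.01976 = 0.02746 mol/L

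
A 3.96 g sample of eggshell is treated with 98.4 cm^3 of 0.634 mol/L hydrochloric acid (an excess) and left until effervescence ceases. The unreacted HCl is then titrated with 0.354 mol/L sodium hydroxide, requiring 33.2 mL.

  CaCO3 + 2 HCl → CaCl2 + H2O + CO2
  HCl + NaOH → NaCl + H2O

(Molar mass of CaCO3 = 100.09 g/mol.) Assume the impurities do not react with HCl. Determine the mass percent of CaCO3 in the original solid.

n(HCl) added = 0.0984 × 0.634 = 0.0624 mol
n(NaOH) used in back-titration = 0.0332 × 0.354 = 0.0118 mol
n(HCl) left over = 0.0118 mol (1:1 ratio)
n(HCl) consumed by analyte = 0.0624 − 0.0118 = 0.0506 mol
From the 1:2 ratio, n(CaCO3) = 1/2 × 0.0506 = 0.0253 mol
mass of CaCO3 = 0.0253 × 100.09 = 2.53 g
% CaCO3 = 2.53 / 3.96 × 100 = 64.0 %

64.0 %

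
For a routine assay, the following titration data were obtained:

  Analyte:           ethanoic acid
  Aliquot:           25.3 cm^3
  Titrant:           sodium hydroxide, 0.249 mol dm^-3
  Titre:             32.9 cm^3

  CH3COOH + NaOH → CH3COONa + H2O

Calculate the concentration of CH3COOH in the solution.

n(NaOH) = 0.0329 L × 0.249 mol/L = 8.19 × 10^-3 mol
n(CH3COOH) = 8.19 × 10^-3 mol (1:1 mole ratio)
[CH3COOH] = 8.19 × 10^-3 mol / 0.0253 L = 0.324 mol/L

0.324 mol/L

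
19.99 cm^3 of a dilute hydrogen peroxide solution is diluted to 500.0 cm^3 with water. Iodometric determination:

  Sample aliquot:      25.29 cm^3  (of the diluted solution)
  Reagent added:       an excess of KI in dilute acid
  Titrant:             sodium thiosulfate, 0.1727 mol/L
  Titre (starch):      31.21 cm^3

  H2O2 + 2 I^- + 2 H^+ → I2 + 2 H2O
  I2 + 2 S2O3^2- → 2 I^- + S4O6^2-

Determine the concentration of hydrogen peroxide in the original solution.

n(S2O3^2-) = 0.03121 × 0.1727 = 5.390 × 10^-3 mol
n(I2) = n(S2O3^2-)/2 = 2.695 × 10^-3 mol
n(H2O2) in the aliquot = 2.695 × 10^-3 mol (1:1 ratio)
[H2O2]_dilute = 2.695 × 10^-3 / 0.02529 = 0.1066 mol/L
[H2O2]_original = 0.1066 × 500.0/19.99 = 2.665 mol/L

2.665 mol/L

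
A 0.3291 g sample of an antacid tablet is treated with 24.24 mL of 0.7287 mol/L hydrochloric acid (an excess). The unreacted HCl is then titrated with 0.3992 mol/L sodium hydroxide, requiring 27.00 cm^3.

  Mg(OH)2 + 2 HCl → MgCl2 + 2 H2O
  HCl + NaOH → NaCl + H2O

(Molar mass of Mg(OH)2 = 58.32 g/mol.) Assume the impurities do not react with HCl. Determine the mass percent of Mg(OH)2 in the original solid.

n(HCl) added = 0.02424 × 0.7287 = 0.01766 mol
n(NaOH) used in back-titration = 0.02700 × 0.3992 = 0.01078 mol
n(HCl) left over = 0.01078 mol (1:1 ratio)
n(HCl) consumed by analyte = 0.01766 − 0.01078 = 6.885 × 10^-3 mol
From the 1:2 ratio, n(Mg(OH)2) = 1/2 × 6.885 × 10^-3 = 3.443 × 10^-3 mol
mass of Mg(OH)2 = 3.443 × 10^-3 × 58.32 = 0.2008 g
% Mg(OH)2 = 0.2008 / 0.3291 × 100 = 61.01 %

61.01 %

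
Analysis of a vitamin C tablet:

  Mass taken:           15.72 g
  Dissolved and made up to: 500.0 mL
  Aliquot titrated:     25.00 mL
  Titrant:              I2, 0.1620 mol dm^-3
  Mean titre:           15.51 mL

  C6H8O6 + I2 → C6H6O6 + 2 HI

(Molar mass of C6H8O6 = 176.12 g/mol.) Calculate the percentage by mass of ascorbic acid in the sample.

n(I2) per titration = 0.01551 × 0.1620 = 2.513 × 10^-3 mol
n(C6H8O6) in each aliquot = 2.513 × 10^-3 mol (1:1 ratio)
n(C6H8O6) in the whole flask = 2.513 × 10^-3 × 500.0/25.00 = 0.05025 mol
mass of C6H8O6 = 0.05025 × 176.12 = 8.850 g
% C6H8O6 = 8.850 / 15.72 × 100 = 56.30 %

56.30 %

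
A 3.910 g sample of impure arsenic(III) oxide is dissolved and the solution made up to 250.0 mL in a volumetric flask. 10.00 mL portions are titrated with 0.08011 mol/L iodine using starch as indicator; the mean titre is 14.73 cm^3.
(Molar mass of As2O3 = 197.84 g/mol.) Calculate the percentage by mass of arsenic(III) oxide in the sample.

74.63 %

As2O3 + 2 I2 + 2 H2O → As2O5 + 4 HI
n(I2) per titration = 0.01473 × 0.08011 = 1.180 × 10^-3 mol
From the 1:2 ratio, n(As2O3) in each aliquot = 1/2 × 1.180 × 10^-3 = 5.900 × 10^-4 mol
n(As2O3) in the whole flask = 5.900 × 10^-4 × 250.0/10.00 = 0.01475 mol
mass of As2O3 = 0.01475 × 197.84 = 2.918 g
% As2O3 = 2.918 / 3.910 × 100 = 74.63 %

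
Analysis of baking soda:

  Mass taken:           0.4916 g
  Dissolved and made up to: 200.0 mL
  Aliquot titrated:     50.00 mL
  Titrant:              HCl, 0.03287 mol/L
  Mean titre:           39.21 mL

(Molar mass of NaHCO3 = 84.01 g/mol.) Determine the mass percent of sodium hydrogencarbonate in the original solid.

88.10 %

NaHCO3 + HCl → NaCl + H2O + CO2
n(HCl) per titration = 0.03921 × 0.03287 = 1.289 × 10^-3 mol
n(NaHCO3) in each aliquot = 1.289 × 10^-3 mol (1:1 ratio)
n(NaHCO3) in the whole flask = 1.289 × 10^-3 × 200.0/50.00 = 5.155 × 10^-3 mol
mass of NaHCO3 = 5.155 × 10^-3 × 84.01 = 0.4331 g
% NaHCO3 = 0.4331 / 0.4916 × 100 = 88.10 %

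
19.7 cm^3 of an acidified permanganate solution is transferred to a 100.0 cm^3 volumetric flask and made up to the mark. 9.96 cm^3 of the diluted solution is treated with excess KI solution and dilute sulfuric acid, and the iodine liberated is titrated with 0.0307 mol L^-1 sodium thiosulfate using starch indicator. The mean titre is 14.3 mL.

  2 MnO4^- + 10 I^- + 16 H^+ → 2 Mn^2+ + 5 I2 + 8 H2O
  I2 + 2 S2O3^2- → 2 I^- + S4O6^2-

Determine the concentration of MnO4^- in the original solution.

0.0447 mol/L

n(S2O3^2-) = 0.0143 × 0.0307 = 4.39 × 10^-4 mol
n(I2) = n(S2O3^2-)/2 = 2.20 × 10^-4 mol
From the 2:5 ratio, n(MnO4^-) in the aliquot = 2/5 × 2.20 × 10^-4 = 8.78 × 10^-5 mol
[MnO4^-]_dilute = 8.78 × 10^-5 / 0.00996 = 0.00882 mol/L
[MnO4^-]_original = 0.00882 × 100.0/19.7 = 0.0447 mol/L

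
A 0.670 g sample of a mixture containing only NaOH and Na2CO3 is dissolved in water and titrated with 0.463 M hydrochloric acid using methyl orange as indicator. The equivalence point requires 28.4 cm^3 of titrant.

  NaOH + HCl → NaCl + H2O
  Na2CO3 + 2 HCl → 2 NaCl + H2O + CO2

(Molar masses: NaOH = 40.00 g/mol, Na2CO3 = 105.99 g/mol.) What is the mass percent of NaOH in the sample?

12.3 %

n(HCl) = 0.0284 × 0.463 = 0.0131 mol
Let x = n(NaOH), y = n(Na2CO3).
Titrant: 1x + 2y = 0.0131;  mass: 40.00x + 105.99y = 0.670
Solving, x = 2.07 × 10^-3 mol, y = 5.54 × 10^-3 mol
mass of NaOH = 2.07 × 10^-3 × 40.00 = 0.0826 g
% NaOH = 0.0826 / 0.670 × 100 = 12.3 %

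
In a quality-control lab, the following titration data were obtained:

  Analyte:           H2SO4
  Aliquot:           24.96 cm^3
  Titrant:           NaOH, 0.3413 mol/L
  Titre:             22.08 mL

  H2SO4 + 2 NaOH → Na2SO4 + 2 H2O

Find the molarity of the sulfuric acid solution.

0.1510 mol/L

n(NaOH) = 0.02208 L × 0.3413 mol/L = 7.536 × 10^-3 mol
From the 1:2 mole ratio, n(H2SO4) = 1/2 × 7.536 × 10^-3 = 3.768 × 10^-3 mol
[H2SO4] = 3.768 × 10^-3 mol / 0.02496 L = 0.1510 mol/L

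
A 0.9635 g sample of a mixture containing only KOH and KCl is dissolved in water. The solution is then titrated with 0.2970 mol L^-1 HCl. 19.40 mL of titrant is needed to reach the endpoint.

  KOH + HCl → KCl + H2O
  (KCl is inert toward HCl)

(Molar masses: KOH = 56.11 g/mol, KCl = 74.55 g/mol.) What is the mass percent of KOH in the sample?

33.55 %

n(HCl) = 0.01940 × 0.2970 = 5.762 × 10^-3 mol
Let x = n(KOH), y = n(KCl).
Titrant: 1x = 5.762 × 10^-3;  mass: 56.11x + 74.55y = 0.9635
Solving, x = 5.762 × 10^-3 mol, y = 8.588 × 10^-3 mol
mass of KOH = 5.762 × 10^-3 × 56.11 = 0.3233 g
% KOH = 0.3233 / 0.9635 × 100 = 33.55 %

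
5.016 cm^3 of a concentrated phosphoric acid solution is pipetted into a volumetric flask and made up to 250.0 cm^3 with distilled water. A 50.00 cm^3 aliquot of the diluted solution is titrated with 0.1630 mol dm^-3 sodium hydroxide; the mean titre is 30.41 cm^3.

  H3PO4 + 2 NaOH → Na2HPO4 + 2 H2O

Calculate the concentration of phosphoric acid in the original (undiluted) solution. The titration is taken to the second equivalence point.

n(NaOH) = 0.03041 × 0.1630 = 4.957 × 10^-3 mol
From the 1:2 ratio, n(H3PO4) in the aliquot = 1/2 × 4.957 × 10^-3 = 2.478 × 10^-3 mol
[H3PO4]_dilute = 2.478 × 10^-3 / 0.05000 = 0.04957 mol/L
Dilution factor = 250.0 / 5.016 = 49.84
[H3PO4]_stock = 0.04957 × 49.84 = 2.471 mol/L

2.471 mol/L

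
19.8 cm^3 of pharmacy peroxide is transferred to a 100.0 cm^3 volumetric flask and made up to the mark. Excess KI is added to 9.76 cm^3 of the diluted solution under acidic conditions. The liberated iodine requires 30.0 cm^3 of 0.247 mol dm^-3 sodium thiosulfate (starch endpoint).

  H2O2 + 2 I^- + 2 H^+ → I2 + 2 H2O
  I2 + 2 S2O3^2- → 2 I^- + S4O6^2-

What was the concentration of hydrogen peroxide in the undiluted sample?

1.92 mol/L

n(S2O3^2-) = 0.0300 × 0.247 = 7.41 × 10^-3 mol
n(I2) = n(S2O3^2-)/2 = 3.71 × 10^-3 mol
n(H2O2) in the aliquot = 3.71 × 10^-3 mol (1:1 ratio)
[H2O2]_dilute = 3.71 × 10^-3 / 0.00976 = 0.380 mol/L
[H2O2]_original = 0.380 × 100.0/19.8 = 1.92 mol/L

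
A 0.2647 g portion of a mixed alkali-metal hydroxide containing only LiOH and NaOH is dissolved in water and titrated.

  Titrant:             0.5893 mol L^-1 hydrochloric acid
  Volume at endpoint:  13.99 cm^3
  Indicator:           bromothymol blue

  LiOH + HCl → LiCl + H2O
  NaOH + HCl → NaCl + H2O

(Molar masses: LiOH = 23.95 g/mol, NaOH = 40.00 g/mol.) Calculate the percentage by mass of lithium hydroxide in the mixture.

36.68 %

n(HCl) = 0.01399 × 0.5893 = 8.244 × 10^-3 mol
Let x = n(LiOH), y = n(NaOH).
Titrant: 1x + 1y = 8.244 × 10^-3;  mass: 23.95x + 40.00y = 0.2647
Solving, x = 4.054 × 10^-3 mol, y = 4.190 × 10^-3 mol
mass of LiOH = 4.054 × 10^-3 × 23.95 = 0.09710 g
% LiOH = 0.09710 / 0.2647 × 100 = 36.68 %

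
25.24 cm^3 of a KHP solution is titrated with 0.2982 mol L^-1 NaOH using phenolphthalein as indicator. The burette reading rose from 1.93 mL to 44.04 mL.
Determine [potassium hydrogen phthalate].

0.4975 mol/L

KHC8H4O4 + NaOH → KNaC8H4O4 + H2O
n(NaOH) = 0.04211 L × 0.2982 mol/L = 0.01256 mol
n(KHC8H4O4) = 0.01256 mol (1:1 mole ratio)
[KHC8H4O4] = 0.01256 mol / 0.02524 L = 0.4975 mol/L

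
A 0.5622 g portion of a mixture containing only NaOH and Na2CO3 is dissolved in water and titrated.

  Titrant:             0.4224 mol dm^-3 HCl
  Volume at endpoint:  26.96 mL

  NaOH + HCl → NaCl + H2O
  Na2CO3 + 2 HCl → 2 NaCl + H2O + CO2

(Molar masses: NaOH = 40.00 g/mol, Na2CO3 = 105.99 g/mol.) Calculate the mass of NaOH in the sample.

n(HCl) = 0.02696 × 0.4224 = 0.01139 mol
Let x = n(NaOH), y = n(Na2CO3).
Titrant: 1x + 2y = 0.01139;  mass: 40.00x + 105.99y = 0.5622
Solving, x = 3.178 × 10^-3 mol, y = 4.105 × 10^-3 mol
mass of NaOH = 3.178 × 10^-3 × 40.00 = 0.1271 g

0.1271 g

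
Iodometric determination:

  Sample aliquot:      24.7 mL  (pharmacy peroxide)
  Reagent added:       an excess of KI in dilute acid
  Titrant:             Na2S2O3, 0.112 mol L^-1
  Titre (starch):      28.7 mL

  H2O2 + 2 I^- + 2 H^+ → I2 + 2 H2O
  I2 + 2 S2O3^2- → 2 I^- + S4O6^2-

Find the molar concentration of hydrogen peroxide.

n(S2O3^2-) = 0.0287 × 0.112 = 3.21 × 10^-3 mol
n(I2) = n(S2O3^2-)/2 = 1.61 × 10^-3 mol
n(H2O2) in the aliquot = 1.61 × 10^-3 mol (1:1 ratio)
[H2O2] = 1.61 × 10^-3 / 0.0247 = 0.0651 mol/L

0.0651 mol/L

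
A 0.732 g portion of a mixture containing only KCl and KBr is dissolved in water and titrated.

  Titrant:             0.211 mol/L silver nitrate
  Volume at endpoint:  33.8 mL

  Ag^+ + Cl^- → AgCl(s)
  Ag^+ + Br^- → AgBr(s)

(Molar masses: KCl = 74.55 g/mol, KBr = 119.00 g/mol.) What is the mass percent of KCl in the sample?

26.7 %

n(AgNO3) = 0.0338 × 0.211 = 7.13 × 10^-3 mol
Let x = n(KCl), y = n(KBr).
Titrant: 1x + 1y = 7.13 × 10^-3;  mass: 74.55x + 119.00y = 0.732
Solving, x = 2.63 × 10^-3 mol, y = 4.51 × 10^-3 mol
mass of KCl = 2.63 × 10^-3 × 74.55 = 0.196 g
% KCl = 0.196 / 0.732 × 100 = 26.7 %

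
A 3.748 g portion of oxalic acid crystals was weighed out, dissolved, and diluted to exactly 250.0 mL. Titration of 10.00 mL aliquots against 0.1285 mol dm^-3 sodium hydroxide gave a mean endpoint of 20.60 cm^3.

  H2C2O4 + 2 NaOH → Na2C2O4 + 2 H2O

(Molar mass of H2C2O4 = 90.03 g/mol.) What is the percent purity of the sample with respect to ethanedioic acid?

n(NaOH) per titration = 0.02060 × 0.1285 = 2.647 × 10^-3 mol
From the 1:2 ratio, n(H2C2O4) in each aliquot = 1/2 × 2.647 × 10^-3 = 1.324 × 10^-3 mol
n(H2C2O4) in the whole flask = 1.324 × 10^-3 × 250.0/10.00 = 0.03309 mol
mass of H2C2O4 = 0.03309 × 90.03 = 2.979 g
% H2C2O4 = 2.979 / 3.748 × 100 = 79.48 %

79.48 %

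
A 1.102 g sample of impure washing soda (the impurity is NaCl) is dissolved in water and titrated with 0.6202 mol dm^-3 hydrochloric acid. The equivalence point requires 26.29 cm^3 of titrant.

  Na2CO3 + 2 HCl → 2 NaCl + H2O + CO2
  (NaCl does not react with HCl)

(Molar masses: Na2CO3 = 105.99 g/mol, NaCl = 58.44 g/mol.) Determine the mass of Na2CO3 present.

0.8641 g

n(HCl) = 0.02629 × 0.6202 = 0.01631 mol
Let x = n(Na2CO3), y = n(NaCl).
Titrant: 2x = 0.01631;  mass: 105.99x + 58.44y = 1.102
Solving, x = 8.153 × 10^-3 mol, y = 4.071 × 10^-3 mol
mass of Na2CO3 = 8.153 × 10^-3 × 105.99 = 0.8641 g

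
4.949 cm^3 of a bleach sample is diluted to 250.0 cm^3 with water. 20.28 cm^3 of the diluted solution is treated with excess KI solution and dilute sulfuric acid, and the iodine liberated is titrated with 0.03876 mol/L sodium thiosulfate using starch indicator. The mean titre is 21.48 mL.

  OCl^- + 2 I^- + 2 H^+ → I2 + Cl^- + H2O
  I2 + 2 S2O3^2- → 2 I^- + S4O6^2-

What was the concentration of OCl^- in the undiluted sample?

n(S2O3^2-) = 0.02148 × 0.03876 = 8.326 × 10^-4 mol
n(I2) = n(S2O3^2-)/2 = 4.163 × 10^-4 mol
n(OCl^-) in the aliquot = 4.163 × 10^-4 mol (1:1 ratio)
[OCl^-]_dilute = 4.163 × 10^-4 / 0.02028 = 0.02053 mol/L
[OCl^-]_original = 0.02053 × 250.0/4.949 = 1.037 mol/L

1.037 mol/L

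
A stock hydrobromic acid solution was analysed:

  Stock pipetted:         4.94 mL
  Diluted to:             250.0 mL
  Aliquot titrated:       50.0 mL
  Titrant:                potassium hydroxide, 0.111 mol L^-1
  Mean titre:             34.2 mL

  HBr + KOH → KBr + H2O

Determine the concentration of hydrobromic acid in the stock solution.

n(KOH) = 0.0342 × 0.111 = 3.80 × 10^-3 mol
n(HBr) in the aliquot = 3.80 × 10^-3 mol (1:1 ratio)
[HBr]_dilute = 3.80 × 10^-3 / 0.0500 = 0.0759 mol/L
Dilution factor = 250.0 / 4.94 = 50.61
[HBr]_stock = 0.0759 × 50.61 = 3.84 mol/L

3.84 mol/L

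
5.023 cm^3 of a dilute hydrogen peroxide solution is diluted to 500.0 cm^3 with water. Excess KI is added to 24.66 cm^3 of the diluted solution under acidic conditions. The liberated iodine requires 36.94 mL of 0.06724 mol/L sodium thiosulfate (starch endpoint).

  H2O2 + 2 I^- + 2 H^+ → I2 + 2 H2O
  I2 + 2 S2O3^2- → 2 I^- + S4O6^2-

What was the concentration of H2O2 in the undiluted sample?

n(S2O3^2-) = 0.03694 × 0.06724 = 2.484 × 10^-3 mol
n(I2) = n(S2O3^2-)/2 = 1.242 × 10^-3 mol
n(H2O2) in the aliquot = 1.242 × 10^-3 mol (1:1 ratio)
[H2O2]_dilute = 1.242 × 10^-3 / 0.02466 = 0.05036 mol/L
[H2O2]_original = 0.05036 × 500.0/5.023 = 5.013 mol/L

5.013 mol/L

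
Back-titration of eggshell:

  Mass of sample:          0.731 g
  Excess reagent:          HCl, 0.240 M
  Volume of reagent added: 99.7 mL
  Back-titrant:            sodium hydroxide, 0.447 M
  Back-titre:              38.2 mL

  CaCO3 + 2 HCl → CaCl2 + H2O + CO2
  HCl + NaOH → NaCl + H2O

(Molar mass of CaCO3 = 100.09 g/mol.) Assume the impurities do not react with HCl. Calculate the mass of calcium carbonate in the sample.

n(HCl) added = 0.0997 × 0.240 = 0.0239 mol
n(NaOH) used in back-titration = 0.0382 × 0.447 = 0.0171 mol
n(HCl) left over = 0.0171 mol (1:1 ratio)
n(HCl) consumed by analyte = 0.0239 − 0.0171 = 6.85 × 10^-3 mol
From the 1:2 ratio, n(CaCO3) = 1/2 × 6.85 × 10^-3 = 3.43 × 10^-3 mol
mass of CaCO3 = 3.43 × 10^-3 × 100.09 = 0.343 g

0.343 g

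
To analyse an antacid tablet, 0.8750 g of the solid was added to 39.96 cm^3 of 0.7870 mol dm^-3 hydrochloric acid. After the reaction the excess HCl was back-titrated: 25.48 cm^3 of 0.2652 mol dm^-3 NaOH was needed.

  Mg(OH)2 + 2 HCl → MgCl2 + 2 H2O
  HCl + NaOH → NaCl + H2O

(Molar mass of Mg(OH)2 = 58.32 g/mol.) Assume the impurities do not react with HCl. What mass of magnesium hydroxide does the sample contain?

0.7200 g

n(HCl) added = 0.03996 × 0.7870 = 0.03145 mol
n(NaOH) used in back-titration = 0.02548 × 0.2652 = 6.757 × 10^-3 mol
n(HCl) left over = 6.757 × 10^-3 mol (1:1 ratio)
n(HCl) consumed by analyte = 0.03145 − 6.757 × 10^-3 = 0.02469 mol
From the 1:2 ratio, n(Mg(OH)2) = 1/2 × 0.02469 = 0.01235 mol
mass of Mg(OH)2 = 0.01235 × 58.32 = 0.7200 g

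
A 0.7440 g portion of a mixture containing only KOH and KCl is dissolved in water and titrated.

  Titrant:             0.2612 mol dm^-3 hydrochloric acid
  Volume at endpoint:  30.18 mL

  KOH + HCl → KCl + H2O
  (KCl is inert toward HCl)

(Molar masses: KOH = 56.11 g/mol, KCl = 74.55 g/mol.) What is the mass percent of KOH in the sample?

59.45 %

n(HCl) = 0.03018 × 0.2612 = 7.883 × 10^-3 mol
Let x = n(KOH), y = n(KCl).
Titrant: 1x = 7.883 × 10^-3;  mass: 56.11x + 74.55y = 0.7440
Solving, x = 7.883 × 10^-3 mol, y = 4.047 × 10^-3 mol
mass of KOH = 7.883 × 10^-3 × 56.11 = 0.4423 g
% KOH = 0.4423 / 0.7440 × 100 = 59.45 %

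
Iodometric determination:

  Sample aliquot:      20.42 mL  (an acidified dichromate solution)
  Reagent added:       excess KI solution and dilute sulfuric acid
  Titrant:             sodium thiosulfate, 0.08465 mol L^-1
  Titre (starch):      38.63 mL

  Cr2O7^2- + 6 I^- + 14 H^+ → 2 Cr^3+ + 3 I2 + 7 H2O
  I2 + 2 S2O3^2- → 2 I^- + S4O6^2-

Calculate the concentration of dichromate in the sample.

n(S2O3^2-) = 0.03863 × 0.08465 = 3.270 × 10^-3 mol
n(I2) = n(S2O3^2-)/2 = 1.635 × 10^-3 mol
From the 1:3 ratio, n(Cr2O7^2-) in the aliquot = 1/3 × 1.635 × 10^-3 = 5.450 × 10^-4 mol
[Cr2O7^2-] = 5.450 × 10^-4 / 0.02042 = 0.02669 mol/L

0.02669 mol/L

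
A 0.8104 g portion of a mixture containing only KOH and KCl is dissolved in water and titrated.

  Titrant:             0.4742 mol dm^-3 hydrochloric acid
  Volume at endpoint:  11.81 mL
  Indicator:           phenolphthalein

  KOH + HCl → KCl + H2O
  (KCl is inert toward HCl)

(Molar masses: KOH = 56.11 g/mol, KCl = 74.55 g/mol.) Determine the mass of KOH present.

n(HCl) = 0.01181 × 0.4742 = 5.600 × 10^-3 mol
Let x = n(KOH), y = n(KCl).
Titrant: 1x = 5.600 × 10^-3;  mass: 56.11x + 74.55y = 0.8104
Solving, x = 5.600 × 10^-3 mol, y = 6.655 × 10^-3 mol
mass of KOH = 5.600 × 10^-3 × 56.11 = 0.3142 g

0.3142 g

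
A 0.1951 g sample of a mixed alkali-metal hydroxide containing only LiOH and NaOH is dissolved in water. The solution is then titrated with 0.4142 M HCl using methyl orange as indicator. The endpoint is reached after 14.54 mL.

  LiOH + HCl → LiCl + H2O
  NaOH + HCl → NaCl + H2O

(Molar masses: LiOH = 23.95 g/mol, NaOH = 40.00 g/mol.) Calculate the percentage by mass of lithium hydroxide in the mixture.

35.03 %

n(HCl) = 0.01454 × 0.4142 = 6.022 × 10^-3 mol
Let x = n(LiOH), y = n(NaOH).
Titrant: 1x + 1y = 6.022 × 10^-3;  mass: 23.95x + 40.00y = 0.1951
Solving, x = 2.854 × 10^-3 mol, y = 3.169 × 10^-3 mol
mass of LiOH = 2.854 × 10^-3 × 23.95 = 0.06834 g
% LiOH = 0.06834 / 0.1951 × 100 = 35.03 %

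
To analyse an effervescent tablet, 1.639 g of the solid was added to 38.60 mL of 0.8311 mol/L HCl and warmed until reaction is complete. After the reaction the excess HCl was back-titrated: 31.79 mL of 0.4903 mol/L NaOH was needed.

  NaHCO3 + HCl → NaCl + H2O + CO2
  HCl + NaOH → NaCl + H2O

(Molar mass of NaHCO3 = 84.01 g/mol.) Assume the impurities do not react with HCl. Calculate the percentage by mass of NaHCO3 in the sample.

84.54 %

n(HCl) added = 0.03860 × 0.8311 = 0.03208 mol
n(NaOH) used in back-titration = 0.03179 × 0.4903 = 0.01559 mol
n(HCl) left over = 0.01559 mol (1:1 ratio)
n(HCl) consumed by analyte = 0.03208 − 0.01559 = 0.01649 mol
n(NaHCO3) = 0.01649 mol (1:1 ratio)
mass of NaHCO3 = 0.01649 × 84.01 = 1.386 g
% NaHCO3 = 1.386 / 1.639 × 100 = 84.54 %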